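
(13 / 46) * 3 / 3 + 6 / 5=341 / 230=1.48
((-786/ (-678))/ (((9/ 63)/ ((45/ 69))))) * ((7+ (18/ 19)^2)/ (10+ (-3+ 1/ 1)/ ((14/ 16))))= 91502845/ 16888302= 5.42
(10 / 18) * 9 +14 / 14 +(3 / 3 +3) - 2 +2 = 10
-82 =-82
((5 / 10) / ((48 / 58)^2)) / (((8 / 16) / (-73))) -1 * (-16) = -52177 / 576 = -90.59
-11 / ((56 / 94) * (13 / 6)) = -1551 / 182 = -8.52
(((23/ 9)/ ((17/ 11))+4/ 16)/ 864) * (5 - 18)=-15145/ 528768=-0.03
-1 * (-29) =29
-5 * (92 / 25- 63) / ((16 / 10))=1483 / 8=185.38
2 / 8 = 1 / 4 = 0.25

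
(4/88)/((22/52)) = 0.11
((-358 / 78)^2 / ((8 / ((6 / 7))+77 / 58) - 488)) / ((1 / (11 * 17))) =-347516686 / 42109899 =-8.25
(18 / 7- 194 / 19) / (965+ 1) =-508 / 64239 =-0.01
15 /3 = 5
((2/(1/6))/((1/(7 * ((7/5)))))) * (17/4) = 2499/5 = 499.80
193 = 193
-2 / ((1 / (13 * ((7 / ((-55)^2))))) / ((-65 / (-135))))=-2366 / 81675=-0.03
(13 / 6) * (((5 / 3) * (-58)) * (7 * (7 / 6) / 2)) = -92365 / 108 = -855.23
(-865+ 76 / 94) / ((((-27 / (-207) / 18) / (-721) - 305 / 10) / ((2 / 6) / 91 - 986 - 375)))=-35751355046496 / 927097795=-38562.66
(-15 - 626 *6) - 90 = -3861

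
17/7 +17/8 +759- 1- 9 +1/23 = 970633/1288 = 753.60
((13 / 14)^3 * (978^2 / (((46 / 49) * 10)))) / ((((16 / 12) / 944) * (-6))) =-30995581383 / 3220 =-9625956.95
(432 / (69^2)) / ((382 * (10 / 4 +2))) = 16 / 303117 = 0.00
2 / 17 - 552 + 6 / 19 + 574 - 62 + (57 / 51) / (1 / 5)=-10975 / 323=-33.98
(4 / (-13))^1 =-4 / 13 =-0.31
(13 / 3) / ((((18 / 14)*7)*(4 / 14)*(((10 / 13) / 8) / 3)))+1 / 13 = 30803 / 585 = 52.65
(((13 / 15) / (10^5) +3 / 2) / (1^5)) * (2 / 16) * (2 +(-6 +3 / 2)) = -2250013 / 4800000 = -0.47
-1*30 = -30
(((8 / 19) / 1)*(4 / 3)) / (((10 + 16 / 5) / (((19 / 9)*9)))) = 0.81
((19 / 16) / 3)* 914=8683 / 24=361.79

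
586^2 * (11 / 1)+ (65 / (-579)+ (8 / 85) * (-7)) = 3777355.23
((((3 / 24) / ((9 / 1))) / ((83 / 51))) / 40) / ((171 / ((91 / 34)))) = 91 / 27250560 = 0.00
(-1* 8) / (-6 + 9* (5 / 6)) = -16 / 3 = -5.33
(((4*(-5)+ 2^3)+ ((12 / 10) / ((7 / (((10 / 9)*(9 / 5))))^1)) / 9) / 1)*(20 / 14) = -2512 / 147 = -17.09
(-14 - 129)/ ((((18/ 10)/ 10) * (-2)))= 3575/ 9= 397.22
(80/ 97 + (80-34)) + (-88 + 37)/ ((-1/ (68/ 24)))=37117/ 194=191.32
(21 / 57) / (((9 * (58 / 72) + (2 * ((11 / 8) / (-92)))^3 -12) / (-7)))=2441965568 / 4497727177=0.54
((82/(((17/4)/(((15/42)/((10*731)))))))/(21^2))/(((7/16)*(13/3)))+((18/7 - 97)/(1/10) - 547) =-1735337383469/1163651853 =-1491.29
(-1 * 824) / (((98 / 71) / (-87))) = 2544924 / 49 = 51937.22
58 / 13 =4.46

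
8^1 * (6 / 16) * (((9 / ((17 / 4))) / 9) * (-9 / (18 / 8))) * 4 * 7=-1344 / 17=-79.06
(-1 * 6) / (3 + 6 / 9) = -18 / 11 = -1.64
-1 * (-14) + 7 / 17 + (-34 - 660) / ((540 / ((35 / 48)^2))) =29036665 / 2115072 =13.73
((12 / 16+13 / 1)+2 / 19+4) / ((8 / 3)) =6.70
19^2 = 361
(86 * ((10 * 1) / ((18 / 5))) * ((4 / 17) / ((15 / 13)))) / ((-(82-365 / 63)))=-156520 / 244851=-0.64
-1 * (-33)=33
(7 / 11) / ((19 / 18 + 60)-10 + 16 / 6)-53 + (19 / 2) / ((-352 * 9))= -324672133 / 6126912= -52.99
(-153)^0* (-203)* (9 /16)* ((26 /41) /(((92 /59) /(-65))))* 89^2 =721484958285 /30176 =23909231.12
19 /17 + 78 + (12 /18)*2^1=4103 /51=80.45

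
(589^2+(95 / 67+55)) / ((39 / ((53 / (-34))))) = -1232116811 / 88842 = -13868.63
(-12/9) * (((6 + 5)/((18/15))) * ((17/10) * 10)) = -1870/9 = -207.78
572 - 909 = -337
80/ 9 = 8.89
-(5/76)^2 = -25/5776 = -0.00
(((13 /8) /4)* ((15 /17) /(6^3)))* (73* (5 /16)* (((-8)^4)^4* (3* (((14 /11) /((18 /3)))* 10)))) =114125870989312000 /1683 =67810975038212.72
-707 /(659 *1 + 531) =-101 /170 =-0.59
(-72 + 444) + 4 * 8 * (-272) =-8332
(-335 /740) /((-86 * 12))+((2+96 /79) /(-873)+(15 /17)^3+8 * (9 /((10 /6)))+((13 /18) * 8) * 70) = 38670008992805107 /86253804761760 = 448.33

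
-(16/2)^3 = -512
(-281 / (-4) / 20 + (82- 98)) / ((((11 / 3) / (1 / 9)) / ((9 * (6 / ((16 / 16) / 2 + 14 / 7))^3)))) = -323676 / 6875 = -47.08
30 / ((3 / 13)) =130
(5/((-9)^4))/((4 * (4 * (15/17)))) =17/314928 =0.00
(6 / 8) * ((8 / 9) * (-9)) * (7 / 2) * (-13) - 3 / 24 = 2183 / 8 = 272.88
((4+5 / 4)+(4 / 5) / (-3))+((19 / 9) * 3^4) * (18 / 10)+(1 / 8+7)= 319.91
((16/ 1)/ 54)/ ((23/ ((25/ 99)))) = 200/ 61479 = 0.00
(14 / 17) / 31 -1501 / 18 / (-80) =811187 / 758880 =1.07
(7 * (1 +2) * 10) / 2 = 105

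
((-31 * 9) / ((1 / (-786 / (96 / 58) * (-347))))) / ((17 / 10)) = -1838962935 / 68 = -27043572.57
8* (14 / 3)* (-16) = -1792 / 3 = -597.33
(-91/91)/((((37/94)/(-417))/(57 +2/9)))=6728990/111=60621.53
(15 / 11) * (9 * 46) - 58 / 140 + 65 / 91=564.85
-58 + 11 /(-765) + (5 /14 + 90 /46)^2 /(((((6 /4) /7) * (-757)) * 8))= -1990662045791 /34310813040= -58.02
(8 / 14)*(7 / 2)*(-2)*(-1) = 4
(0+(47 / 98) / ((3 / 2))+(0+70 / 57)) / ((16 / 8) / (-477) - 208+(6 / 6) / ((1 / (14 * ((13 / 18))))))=-229119 / 29293915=-0.01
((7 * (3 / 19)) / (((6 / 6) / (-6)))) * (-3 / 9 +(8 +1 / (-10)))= -4767 / 95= -50.18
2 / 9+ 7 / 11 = 85 / 99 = 0.86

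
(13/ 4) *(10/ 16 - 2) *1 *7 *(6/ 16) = -3003/ 256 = -11.73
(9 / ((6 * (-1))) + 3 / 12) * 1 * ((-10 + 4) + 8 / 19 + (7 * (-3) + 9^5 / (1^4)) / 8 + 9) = -1402565 / 152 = -9227.40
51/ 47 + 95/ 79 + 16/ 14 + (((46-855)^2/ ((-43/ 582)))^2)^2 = 547145838926930854776233746972167238298/ 88858056791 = 6157526494348777985266191000.00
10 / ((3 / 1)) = 10 / 3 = 3.33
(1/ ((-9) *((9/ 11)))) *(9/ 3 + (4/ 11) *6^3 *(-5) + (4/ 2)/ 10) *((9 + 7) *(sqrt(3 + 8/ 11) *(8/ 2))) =1371136 *sqrt(451)/ 4455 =6536.14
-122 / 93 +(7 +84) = 8341 / 93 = 89.69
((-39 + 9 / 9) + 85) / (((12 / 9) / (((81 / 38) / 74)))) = 11421 / 11248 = 1.02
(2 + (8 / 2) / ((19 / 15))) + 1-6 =3 / 19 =0.16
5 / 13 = 0.38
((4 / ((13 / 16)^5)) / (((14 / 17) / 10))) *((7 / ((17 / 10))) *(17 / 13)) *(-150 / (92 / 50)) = -6684672000000 / 111016607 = -60213.26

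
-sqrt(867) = -17 * sqrt(3) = -29.44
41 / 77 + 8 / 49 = 375 / 539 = 0.70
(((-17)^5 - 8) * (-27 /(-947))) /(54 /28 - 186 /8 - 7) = 1073417940 /750971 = 1429.37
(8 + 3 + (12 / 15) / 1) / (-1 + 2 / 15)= -177 / 13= -13.62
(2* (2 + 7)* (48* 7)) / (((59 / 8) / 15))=725760 / 59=12301.02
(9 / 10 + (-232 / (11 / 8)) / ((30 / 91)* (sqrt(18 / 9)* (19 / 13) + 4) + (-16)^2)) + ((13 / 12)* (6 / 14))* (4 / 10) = 156439920* sqrt(2) / 127412423413 + 1917541018014 / 4459434819455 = 0.43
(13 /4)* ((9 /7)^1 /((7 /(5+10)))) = 1755 /196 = 8.95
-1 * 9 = -9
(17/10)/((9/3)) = 17/30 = 0.57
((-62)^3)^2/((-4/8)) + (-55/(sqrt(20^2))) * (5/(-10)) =-908803769333/8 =-113600471166.62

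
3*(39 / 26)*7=63 / 2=31.50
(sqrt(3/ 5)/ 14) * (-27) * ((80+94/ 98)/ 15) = -35703 * sqrt(15)/ 17150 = -8.06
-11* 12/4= -33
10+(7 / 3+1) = 13.33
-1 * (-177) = 177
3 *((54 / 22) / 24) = 27 / 88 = 0.31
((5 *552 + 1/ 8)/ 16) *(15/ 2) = 331215/ 256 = 1293.81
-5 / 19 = -0.26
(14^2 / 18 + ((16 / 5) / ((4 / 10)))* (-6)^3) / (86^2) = -7727 / 33282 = -0.23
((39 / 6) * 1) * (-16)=-104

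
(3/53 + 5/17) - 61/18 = -49273/16218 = -3.04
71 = 71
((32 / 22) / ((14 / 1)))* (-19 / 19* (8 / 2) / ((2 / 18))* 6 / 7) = -1728 / 539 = -3.21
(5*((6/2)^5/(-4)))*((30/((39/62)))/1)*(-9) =1694925/13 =130378.85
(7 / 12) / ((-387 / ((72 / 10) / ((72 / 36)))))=-7 / 1290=-0.01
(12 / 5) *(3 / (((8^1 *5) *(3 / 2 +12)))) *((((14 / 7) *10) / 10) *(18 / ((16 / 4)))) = 3 / 25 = 0.12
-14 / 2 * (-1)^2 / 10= -7 / 10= -0.70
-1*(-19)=19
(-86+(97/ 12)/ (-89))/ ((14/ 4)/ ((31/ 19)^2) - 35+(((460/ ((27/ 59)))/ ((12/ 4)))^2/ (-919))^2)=-1070782706012119392915/ 185195896225168594957826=-0.01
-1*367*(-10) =3670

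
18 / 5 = 3.60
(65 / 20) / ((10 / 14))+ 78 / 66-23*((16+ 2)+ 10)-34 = -147899 / 220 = -672.27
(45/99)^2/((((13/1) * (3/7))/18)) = 1050/1573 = 0.67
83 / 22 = 3.77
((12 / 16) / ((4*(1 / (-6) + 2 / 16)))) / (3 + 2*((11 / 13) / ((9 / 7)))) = -1053 / 1010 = -1.04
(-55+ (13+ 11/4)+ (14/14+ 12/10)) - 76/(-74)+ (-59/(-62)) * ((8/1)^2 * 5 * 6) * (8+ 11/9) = 16813.87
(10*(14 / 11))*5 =700 / 11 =63.64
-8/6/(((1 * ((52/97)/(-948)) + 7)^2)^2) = -93102011977187547/167599279782797402500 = -0.00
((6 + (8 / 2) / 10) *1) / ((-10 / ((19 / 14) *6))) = -912 / 175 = -5.21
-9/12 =-3/4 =-0.75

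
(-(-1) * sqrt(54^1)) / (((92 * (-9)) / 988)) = -247 * sqrt(6) / 69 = -8.77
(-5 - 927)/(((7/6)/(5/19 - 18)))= 1884504/133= 14169.20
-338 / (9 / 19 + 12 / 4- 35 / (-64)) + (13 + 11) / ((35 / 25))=-2290376 / 34223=-66.93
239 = 239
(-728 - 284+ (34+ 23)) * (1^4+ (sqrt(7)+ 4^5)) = -981401.69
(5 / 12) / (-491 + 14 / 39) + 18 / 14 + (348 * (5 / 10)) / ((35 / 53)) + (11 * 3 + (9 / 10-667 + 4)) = -195200417 / 535780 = -364.33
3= 3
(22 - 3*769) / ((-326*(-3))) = -2285 / 978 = -2.34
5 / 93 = 0.05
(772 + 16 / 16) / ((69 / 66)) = 17006 / 23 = 739.39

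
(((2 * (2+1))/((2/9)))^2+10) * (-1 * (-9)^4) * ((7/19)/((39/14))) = -158386914/247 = -641242.57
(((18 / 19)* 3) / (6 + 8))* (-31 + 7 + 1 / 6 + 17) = -369 / 266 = -1.39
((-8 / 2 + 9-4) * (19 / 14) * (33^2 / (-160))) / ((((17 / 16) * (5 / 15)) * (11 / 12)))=-16929 / 595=-28.45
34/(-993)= -34/993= -0.03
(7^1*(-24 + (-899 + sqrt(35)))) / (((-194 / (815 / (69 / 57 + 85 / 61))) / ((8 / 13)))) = 938917490 / 146373 -13224190*sqrt(35) / 1902849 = 6373.44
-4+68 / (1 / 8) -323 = 217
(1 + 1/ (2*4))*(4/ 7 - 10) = -297/ 28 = -10.61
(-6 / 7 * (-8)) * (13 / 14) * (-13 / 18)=-676 / 147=-4.60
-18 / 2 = -9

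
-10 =-10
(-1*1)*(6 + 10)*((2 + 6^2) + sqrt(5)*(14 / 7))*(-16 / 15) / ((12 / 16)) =2048*sqrt(5) / 45 + 38912 / 45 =966.48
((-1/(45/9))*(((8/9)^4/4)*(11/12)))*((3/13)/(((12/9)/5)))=-0.02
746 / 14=373 / 7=53.29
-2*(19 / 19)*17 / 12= -17 / 6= -2.83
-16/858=-8/429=-0.02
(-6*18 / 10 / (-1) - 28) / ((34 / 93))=-47.05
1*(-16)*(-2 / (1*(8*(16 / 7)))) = 7 / 4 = 1.75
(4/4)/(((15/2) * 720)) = 1/5400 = 0.00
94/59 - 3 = -83/59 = -1.41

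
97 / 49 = 1.98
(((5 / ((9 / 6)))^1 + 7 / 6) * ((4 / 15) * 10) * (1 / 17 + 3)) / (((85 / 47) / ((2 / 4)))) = 14664 / 1445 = 10.15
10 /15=2 /3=0.67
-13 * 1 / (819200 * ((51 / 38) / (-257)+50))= -63479 / 199986790400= -0.00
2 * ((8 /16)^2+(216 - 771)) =-2219 /2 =-1109.50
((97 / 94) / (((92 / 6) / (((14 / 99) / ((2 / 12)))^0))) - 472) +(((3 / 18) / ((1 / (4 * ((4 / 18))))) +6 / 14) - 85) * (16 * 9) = -1146753281 / 90804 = -12628.89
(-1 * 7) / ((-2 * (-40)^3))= -7 / 128000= -0.00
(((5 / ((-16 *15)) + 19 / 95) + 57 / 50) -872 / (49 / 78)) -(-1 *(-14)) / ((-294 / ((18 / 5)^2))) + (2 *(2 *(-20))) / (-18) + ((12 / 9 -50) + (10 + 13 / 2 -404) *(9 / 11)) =-678136037 / 388080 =-1747.41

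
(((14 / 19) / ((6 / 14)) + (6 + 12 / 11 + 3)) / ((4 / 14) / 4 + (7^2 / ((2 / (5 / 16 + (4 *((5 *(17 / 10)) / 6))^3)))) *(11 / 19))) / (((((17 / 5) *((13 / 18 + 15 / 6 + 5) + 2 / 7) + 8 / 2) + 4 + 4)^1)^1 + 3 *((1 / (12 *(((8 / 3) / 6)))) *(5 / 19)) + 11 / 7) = 1429551244800 / 13346591128927991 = 0.00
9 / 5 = 1.80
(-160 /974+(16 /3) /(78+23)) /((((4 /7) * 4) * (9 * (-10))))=3598 /6640245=0.00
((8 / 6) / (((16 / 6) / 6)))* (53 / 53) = 3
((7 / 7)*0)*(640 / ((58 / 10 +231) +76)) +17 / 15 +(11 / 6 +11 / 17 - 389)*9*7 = -12418297 / 510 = -24349.60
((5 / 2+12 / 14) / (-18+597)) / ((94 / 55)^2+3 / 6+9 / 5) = 142175 / 128022111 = 0.00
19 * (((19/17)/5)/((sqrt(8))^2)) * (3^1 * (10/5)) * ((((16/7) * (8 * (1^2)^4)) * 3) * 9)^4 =38624547141844992/204085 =189257158251.93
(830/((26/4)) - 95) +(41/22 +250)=81383/286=284.56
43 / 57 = 0.75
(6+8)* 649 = 9086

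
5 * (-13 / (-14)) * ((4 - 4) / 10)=0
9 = 9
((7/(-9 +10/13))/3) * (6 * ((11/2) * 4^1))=-4004/107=-37.42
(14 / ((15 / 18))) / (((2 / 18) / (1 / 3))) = 252 / 5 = 50.40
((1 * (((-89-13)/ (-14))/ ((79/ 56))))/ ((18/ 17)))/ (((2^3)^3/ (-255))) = -24565/ 10112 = -2.43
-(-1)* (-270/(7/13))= -3510/7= -501.43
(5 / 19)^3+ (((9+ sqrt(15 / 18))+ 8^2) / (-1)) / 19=-26228 / 6859 - sqrt(30) / 114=-3.87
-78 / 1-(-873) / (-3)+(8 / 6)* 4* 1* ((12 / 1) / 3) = -347.67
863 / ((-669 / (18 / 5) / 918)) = -4753404 / 1115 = -4263.14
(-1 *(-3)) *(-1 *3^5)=-729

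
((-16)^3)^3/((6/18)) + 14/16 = -1649267441657/8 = -206158430207.12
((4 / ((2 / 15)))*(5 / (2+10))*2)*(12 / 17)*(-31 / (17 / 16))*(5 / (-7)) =744000 / 2023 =367.77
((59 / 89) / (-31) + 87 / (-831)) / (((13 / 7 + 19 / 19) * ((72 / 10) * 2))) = -37471 / 12227888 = -0.00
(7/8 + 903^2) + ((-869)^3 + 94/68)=-89137051693/136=-655419497.74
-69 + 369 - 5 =295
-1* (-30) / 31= 30 / 31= 0.97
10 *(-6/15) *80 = -320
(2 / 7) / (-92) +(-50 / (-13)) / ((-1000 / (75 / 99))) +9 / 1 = 2484821 / 276276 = 8.99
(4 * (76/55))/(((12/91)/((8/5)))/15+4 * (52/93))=5145504/2087195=2.47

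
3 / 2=1.50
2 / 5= 0.40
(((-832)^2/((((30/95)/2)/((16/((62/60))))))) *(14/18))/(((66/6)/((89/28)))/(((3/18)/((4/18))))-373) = -1311016878080/9147387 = -143321.46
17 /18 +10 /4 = 31 /9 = 3.44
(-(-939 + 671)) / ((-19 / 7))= -1876 / 19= -98.74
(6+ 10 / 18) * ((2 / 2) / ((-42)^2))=0.00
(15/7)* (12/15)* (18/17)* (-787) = -169992/119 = -1428.50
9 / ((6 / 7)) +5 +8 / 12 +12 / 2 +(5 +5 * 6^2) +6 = 1279 / 6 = 213.17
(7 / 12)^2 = 49 / 144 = 0.34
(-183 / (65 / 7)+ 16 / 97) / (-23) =123217 / 145015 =0.85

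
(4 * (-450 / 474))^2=90000 / 6241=14.42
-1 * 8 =-8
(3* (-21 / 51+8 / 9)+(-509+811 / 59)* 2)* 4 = -11904532 / 3009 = -3956.31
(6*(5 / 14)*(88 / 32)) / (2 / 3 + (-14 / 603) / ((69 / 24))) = 8.95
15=15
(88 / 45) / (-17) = -88 / 765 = -0.12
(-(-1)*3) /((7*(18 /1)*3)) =1 /126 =0.01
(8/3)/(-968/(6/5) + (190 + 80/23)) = -92/21155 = -0.00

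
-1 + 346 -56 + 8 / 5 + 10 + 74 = 1873 / 5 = 374.60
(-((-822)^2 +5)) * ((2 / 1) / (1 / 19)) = -25676182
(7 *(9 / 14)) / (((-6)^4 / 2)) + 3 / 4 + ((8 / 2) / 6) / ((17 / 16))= 3389 / 2448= 1.38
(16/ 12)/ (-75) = -4/ 225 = -0.02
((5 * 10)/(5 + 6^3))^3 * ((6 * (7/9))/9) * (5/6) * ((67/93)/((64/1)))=36640625/650481239304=0.00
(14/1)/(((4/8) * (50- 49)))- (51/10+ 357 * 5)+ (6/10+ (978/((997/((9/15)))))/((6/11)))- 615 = -23682947/9970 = -2375.42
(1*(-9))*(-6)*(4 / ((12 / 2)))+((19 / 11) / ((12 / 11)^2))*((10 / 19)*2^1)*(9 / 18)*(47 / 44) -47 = -2933 / 288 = -10.18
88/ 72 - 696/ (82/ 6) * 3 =-55925/ 369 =-151.56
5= 5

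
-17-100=-117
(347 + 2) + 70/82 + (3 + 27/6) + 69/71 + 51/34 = 359.83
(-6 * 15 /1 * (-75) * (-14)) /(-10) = 9450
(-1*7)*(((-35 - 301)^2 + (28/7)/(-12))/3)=-2370809/9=-263423.22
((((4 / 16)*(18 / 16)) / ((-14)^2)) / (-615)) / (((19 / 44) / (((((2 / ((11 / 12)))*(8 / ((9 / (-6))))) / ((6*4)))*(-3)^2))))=9 / 381710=0.00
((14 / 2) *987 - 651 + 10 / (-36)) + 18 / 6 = 6260.72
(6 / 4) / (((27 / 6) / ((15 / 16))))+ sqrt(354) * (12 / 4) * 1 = 5 / 16+ 3 * sqrt(354) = 56.76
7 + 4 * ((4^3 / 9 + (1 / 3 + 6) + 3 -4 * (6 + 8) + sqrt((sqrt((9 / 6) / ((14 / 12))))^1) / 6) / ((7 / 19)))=-26615 / 63 + 38 * sqrt(3) * 7^(3 / 4) / 147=-420.53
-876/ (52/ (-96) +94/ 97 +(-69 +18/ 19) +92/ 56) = 271230624/ 20429725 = 13.28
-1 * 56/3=-56/3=-18.67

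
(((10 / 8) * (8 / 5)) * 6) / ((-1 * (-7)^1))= 12 / 7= 1.71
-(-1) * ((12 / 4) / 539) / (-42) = -1 / 7546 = -0.00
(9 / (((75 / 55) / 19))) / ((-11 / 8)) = -456 / 5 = -91.20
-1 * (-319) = 319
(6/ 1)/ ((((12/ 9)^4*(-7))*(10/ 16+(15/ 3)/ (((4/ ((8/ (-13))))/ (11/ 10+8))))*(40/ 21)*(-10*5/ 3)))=-729/ 544000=-0.00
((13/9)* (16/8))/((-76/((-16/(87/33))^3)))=35436544/4170519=8.50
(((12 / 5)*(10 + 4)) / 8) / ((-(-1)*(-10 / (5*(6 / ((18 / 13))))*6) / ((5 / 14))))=-13 / 24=-0.54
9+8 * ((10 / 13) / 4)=137 / 13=10.54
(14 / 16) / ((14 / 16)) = 1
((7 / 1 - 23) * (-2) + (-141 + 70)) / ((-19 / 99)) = 3861 / 19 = 203.21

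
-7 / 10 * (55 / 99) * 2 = -7 / 9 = -0.78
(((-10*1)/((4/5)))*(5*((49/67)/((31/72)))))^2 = 48620250000/4313929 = 11270.53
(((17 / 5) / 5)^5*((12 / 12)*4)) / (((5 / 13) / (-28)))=-2067311792 / 48828125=-42.34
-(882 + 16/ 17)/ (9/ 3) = -15010/ 51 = -294.31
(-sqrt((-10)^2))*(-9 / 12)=15 / 2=7.50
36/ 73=0.49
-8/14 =-0.57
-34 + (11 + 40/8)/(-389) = -13242/389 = -34.04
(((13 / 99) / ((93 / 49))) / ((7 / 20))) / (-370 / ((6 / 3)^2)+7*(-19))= -3640 / 4152357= -0.00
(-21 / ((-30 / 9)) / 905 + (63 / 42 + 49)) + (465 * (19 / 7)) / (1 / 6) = 241470058 / 31675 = 7623.36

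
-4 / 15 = -0.27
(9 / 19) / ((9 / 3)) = 0.16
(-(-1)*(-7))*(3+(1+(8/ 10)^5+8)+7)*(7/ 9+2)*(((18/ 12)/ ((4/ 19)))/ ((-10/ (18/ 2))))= 24099201/ 10000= 2409.92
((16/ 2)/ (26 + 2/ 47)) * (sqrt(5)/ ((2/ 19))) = 893 * sqrt(5)/ 306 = 6.53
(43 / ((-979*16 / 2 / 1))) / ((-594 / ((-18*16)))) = -86 / 32307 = -0.00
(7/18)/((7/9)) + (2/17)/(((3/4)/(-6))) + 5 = 155/34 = 4.56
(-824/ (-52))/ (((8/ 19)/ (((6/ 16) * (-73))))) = -428583/ 416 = -1030.25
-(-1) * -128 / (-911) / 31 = 128 / 28241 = 0.00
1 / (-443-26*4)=-1 / 547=-0.00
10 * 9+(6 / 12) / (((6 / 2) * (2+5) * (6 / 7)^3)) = 116689 / 1296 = 90.04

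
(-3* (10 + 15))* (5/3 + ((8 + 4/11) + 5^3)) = -111400/11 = -10127.27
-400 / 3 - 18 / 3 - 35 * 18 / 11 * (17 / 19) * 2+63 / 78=-3929005 / 16302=-241.01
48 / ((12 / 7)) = 28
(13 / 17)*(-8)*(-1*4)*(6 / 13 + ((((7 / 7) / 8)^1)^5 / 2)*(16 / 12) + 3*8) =15630349 / 26112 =598.59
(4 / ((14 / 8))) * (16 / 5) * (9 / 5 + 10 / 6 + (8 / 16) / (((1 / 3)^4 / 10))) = 1568512 / 525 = 2987.64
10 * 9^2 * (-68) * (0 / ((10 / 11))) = 0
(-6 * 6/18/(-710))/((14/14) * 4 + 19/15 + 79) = 3/89744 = 0.00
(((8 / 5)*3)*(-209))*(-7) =35112 / 5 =7022.40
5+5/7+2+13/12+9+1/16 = 6001/336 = 17.86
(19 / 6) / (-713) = -19 / 4278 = -0.00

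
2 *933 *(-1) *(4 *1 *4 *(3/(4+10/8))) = -119424/7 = -17060.57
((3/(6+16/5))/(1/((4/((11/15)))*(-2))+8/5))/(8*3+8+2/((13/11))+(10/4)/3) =70200/11210959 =0.01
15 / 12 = 5 / 4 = 1.25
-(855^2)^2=-534397550625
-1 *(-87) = 87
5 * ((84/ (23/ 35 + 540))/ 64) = 3675/ 302768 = 0.01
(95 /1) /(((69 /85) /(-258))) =-694450 /23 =-30193.48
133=133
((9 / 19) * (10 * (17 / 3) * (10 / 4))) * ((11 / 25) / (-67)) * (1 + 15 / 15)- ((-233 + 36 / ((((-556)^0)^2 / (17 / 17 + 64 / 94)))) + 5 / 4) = 40770753 / 239324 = 170.36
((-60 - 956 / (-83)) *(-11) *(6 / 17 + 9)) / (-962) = -3518988 / 678691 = -5.18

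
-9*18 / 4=-81 / 2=-40.50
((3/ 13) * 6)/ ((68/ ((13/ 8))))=9/ 272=0.03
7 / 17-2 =-27 / 17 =-1.59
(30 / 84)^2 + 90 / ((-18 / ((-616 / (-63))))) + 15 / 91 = -1114415 / 22932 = -48.60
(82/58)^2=1681/841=2.00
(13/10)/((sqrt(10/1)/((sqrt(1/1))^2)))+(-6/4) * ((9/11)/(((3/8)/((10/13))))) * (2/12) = -60/143+13 * sqrt(10)/100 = -0.01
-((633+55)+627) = -1315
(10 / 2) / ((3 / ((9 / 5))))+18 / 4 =15 / 2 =7.50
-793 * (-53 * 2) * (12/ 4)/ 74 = 126087/ 37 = 3407.76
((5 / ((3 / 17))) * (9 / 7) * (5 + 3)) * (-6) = -12240 / 7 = -1748.57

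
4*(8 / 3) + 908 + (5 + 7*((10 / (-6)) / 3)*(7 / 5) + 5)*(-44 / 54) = 222334 / 243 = 914.95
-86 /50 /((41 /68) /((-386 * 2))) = 2257328 /1025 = 2202.27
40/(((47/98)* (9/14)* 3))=54880/1269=43.25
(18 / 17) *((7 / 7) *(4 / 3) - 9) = -138 / 17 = -8.12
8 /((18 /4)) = 16 /9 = 1.78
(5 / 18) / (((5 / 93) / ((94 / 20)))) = 1457 / 60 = 24.28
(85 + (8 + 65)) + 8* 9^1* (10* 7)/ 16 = 473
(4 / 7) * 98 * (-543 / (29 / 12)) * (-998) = 364166208 / 29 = 12557455.45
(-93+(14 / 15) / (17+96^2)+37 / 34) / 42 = -61828057 / 28252980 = -2.19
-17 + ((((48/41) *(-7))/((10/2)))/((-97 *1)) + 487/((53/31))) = 282305268/1053905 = 267.87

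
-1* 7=-7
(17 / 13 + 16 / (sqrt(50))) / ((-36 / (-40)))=170 / 117 + 16*sqrt(2) / 9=3.97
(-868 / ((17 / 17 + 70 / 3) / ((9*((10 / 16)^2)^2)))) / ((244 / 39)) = -142813125 / 18239488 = -7.83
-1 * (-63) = 63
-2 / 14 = -1 / 7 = -0.14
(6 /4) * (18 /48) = 9 /16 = 0.56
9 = 9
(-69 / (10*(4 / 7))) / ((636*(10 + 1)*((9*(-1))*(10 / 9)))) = 161 / 932800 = 0.00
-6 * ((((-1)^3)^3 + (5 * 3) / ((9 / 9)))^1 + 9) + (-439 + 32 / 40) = -2881 / 5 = -576.20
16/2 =8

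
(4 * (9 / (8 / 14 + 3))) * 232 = 58464 / 25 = 2338.56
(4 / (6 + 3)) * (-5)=-20 / 9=-2.22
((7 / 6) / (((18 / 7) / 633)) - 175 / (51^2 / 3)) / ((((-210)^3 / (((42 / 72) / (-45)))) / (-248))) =-13223143 / 132729030000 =-0.00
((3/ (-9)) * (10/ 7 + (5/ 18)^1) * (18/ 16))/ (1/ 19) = -4085/ 336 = -12.16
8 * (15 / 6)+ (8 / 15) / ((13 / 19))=4052 / 195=20.78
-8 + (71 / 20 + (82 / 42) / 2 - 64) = -67.47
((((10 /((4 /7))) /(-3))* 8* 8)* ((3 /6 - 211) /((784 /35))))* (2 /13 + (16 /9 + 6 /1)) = 9767200 /351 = 27826.78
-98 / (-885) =98 / 885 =0.11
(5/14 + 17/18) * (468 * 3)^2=2565709.71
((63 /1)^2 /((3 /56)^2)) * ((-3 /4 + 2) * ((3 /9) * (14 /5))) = 1613472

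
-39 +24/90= -581/15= -38.73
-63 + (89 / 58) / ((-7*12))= -307025 / 4872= -63.02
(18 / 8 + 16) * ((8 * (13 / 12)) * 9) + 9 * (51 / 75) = 71481 / 50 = 1429.62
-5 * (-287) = 1435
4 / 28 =1 / 7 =0.14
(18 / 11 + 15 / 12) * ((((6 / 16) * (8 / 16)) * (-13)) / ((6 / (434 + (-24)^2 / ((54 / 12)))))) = -463931 / 704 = -658.99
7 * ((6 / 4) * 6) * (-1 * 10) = -630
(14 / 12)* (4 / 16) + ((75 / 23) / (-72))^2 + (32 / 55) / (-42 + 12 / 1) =22986587 / 83793600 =0.27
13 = 13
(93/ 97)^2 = 0.92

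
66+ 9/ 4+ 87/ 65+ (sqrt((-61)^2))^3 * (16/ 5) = 37773257/ 52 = 726408.79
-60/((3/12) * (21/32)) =-2560/7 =-365.71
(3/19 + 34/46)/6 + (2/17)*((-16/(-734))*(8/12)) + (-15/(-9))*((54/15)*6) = 98564224/2726443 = 36.15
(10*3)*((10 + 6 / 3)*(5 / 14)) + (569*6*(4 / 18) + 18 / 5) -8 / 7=93418 / 105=889.70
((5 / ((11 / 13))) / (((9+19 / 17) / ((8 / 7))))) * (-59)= -130390 / 3311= -39.38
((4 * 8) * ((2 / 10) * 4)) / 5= 128 / 25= 5.12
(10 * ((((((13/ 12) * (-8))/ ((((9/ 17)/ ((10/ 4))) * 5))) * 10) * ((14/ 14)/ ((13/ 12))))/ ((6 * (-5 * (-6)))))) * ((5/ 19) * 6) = -3400/ 513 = -6.63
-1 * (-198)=198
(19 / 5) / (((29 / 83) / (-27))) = -42579 / 145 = -293.65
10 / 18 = 5 / 9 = 0.56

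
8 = 8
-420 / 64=-105 / 16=-6.56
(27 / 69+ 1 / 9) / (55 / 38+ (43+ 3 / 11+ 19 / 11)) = 3952 / 365355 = 0.01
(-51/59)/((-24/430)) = 3655/236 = 15.49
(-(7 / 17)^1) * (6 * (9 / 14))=-27 / 17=-1.59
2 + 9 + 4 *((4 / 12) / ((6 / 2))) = 103 / 9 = 11.44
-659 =-659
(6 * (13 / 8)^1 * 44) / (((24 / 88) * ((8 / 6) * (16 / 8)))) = 4719 / 8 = 589.88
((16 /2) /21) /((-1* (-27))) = 8 /567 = 0.01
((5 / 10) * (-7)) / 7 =-1 / 2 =-0.50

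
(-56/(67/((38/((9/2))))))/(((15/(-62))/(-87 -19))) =-27970432/9045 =-3092.36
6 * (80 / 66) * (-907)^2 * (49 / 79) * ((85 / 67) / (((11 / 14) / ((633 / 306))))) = 23815030430800 / 1921359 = 12394888.43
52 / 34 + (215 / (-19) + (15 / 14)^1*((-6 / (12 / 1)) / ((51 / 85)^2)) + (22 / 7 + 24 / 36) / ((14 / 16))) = -6.92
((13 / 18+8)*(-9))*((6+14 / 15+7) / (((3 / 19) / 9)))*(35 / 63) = -623447 / 18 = -34635.94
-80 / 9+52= 388 / 9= 43.11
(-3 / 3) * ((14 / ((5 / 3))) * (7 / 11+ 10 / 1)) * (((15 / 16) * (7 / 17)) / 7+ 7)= -4714983 / 7480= -630.35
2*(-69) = -138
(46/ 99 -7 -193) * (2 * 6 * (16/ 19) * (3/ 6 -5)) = 9073.61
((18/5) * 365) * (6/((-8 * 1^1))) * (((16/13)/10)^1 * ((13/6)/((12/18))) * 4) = -7884/5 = -1576.80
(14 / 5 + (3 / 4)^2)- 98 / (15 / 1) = -761 / 240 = -3.17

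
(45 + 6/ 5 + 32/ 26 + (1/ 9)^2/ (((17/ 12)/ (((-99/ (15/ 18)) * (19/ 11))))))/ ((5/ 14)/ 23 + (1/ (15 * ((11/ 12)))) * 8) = 178640770/ 2337959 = 76.41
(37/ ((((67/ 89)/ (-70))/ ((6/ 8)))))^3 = -41337393530572125/ 2406104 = -17180218947.55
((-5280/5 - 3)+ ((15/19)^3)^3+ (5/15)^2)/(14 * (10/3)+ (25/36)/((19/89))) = -2459894215679596/115980752006989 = -21.21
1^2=1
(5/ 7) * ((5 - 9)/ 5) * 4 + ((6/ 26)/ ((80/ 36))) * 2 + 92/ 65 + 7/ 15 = -107/ 546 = -0.20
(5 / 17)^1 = 0.29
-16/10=-8/5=-1.60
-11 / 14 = -0.79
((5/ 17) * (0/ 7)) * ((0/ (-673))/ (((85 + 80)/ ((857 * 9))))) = 0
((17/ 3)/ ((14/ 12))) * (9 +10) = 92.29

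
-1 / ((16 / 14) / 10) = -35 / 4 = -8.75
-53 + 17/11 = -51.45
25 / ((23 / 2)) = 50 / 23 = 2.17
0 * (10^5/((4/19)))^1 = 0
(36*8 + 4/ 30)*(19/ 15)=82118/ 225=364.97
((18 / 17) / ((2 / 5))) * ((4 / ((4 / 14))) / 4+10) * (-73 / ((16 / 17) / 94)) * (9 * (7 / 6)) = -87541965 / 32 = -2735686.41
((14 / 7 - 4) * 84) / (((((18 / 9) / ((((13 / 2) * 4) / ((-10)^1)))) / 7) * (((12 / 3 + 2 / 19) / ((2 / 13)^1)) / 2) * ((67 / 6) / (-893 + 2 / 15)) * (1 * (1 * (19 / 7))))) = -3375.47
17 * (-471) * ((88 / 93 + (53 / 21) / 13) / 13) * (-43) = 1107616317 / 36673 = 30202.50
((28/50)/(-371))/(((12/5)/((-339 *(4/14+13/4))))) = 11187/14840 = 0.75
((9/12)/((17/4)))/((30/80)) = 0.47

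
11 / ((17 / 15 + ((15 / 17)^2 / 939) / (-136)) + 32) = 2029855080 / 6114168419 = 0.33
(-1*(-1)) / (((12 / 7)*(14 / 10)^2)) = 25 / 84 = 0.30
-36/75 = -12/25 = -0.48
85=85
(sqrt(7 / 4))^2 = 7 / 4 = 1.75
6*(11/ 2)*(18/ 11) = 54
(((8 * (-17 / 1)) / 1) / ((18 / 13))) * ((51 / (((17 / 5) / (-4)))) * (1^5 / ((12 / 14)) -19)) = -105097.78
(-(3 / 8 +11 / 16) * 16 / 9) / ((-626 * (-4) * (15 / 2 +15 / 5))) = -17 / 236628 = -0.00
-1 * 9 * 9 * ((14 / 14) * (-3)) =243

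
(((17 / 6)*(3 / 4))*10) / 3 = 85 / 12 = 7.08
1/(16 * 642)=1/10272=0.00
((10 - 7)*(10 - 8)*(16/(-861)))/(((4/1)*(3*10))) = -0.00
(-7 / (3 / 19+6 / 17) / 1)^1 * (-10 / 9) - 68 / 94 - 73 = -816571 / 13959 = -58.50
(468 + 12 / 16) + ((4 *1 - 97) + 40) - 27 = 388.75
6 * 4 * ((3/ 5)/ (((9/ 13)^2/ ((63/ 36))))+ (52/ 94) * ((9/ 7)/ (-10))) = 753142/ 14805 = 50.87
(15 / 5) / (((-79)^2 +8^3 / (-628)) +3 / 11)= 5181 / 10777270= 0.00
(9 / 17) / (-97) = -9 / 1649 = -0.01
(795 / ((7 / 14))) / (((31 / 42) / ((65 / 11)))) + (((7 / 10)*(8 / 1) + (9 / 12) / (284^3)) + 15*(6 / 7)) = 13940298880559581 / 1093546952960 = 12747.78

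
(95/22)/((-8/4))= -95/44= -2.16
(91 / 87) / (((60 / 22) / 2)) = 1001 / 1305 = 0.77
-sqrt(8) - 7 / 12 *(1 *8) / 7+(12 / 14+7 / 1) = 151 / 21 - 2 *sqrt(2) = 4.36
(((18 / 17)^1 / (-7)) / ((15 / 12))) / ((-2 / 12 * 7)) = 0.10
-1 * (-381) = 381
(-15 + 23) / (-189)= -8 / 189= -0.04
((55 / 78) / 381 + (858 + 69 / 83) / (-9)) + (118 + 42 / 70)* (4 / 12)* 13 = 5161464877 / 12332970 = 418.51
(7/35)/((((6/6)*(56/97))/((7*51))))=4947/40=123.68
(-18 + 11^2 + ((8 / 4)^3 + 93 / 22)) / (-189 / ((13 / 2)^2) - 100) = -428415 / 388432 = -1.10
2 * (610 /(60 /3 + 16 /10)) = 56.48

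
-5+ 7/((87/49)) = -92/87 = -1.06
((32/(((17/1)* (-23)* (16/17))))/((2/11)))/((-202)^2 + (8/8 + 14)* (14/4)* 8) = -11/948152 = -0.00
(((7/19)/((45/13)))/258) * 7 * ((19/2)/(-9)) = -637/208980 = -0.00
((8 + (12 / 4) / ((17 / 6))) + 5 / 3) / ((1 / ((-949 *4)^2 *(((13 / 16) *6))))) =12808347422 / 17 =753432201.29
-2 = -2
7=7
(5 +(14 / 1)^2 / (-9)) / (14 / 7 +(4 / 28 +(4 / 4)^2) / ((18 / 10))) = -6.37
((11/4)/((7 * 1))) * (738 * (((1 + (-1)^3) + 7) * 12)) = 24354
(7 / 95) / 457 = 7 / 43415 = 0.00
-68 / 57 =-1.19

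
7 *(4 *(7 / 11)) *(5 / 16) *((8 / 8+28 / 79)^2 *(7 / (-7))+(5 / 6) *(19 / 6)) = 44279095 / 9885744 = 4.48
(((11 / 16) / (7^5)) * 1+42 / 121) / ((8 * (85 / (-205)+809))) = 463121035 / 8629691564032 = 0.00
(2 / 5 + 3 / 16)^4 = 4879681 / 40960000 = 0.12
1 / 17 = 0.06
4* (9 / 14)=18 / 7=2.57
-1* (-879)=879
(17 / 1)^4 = 83521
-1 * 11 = -11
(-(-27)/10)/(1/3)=81/10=8.10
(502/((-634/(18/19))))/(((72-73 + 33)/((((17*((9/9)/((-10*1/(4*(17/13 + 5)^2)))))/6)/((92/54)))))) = 580998987/936456040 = 0.62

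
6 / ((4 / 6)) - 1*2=7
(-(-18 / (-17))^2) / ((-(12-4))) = 81 / 578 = 0.14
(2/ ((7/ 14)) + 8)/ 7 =12/ 7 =1.71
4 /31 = 0.13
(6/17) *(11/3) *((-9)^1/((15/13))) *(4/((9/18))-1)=-6006/85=-70.66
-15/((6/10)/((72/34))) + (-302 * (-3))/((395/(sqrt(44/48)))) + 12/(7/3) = -5688/119 + 151 * sqrt(33)/395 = -45.60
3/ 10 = 0.30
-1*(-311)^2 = -96721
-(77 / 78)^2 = -0.97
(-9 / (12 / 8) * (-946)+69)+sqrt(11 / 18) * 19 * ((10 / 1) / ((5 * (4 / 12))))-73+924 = 19 * sqrt(22)+6596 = 6685.12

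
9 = 9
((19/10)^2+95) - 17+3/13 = 106393/1300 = 81.84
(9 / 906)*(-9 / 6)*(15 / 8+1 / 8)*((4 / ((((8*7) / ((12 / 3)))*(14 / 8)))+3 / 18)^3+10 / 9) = -29148433 / 852719952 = -0.03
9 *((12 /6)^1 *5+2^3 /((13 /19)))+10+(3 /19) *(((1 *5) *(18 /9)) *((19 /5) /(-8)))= 10633 /52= 204.48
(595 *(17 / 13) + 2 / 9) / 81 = 91061 / 9477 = 9.61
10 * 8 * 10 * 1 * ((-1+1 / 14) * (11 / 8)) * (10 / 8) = -17875 / 14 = -1276.79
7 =7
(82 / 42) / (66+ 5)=41 / 1491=0.03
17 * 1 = 17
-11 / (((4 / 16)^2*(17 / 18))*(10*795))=-528 / 22525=-0.02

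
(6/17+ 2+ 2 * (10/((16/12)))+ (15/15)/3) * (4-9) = -4510/51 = -88.43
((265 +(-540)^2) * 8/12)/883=583730/2649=220.36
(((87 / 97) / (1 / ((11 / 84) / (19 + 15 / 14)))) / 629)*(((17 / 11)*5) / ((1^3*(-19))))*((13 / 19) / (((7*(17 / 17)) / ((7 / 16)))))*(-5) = 9425 / 11650295968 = 0.00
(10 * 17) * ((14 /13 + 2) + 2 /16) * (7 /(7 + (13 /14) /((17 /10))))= 23578065 /46696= 504.93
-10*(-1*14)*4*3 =1680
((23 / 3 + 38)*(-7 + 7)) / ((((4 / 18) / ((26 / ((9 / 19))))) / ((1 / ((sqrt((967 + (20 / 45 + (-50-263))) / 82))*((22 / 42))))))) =0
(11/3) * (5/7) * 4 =220/21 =10.48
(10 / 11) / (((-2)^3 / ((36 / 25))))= -9 / 55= -0.16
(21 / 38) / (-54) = -7 / 684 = -0.01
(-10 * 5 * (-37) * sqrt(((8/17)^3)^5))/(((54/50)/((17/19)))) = 193986560000 * sqrt(34)/210503739249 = 5.37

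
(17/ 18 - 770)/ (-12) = 13843/ 216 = 64.09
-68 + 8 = -60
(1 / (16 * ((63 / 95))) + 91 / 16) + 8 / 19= 29699 / 4788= 6.20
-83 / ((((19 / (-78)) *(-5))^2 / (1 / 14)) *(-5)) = 252486 / 315875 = 0.80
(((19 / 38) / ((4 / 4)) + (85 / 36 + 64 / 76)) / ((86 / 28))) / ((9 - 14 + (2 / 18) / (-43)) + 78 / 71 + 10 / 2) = 1258901 / 1144370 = 1.10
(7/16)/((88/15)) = 105/1408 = 0.07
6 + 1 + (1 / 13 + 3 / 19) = 1787 / 247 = 7.23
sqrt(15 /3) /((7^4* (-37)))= -sqrt(5) /88837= -0.00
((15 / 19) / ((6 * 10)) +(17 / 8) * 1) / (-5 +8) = 325 / 456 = 0.71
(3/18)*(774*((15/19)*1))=1935/19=101.84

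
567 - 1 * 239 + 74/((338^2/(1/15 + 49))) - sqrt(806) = 140533736/428415 - sqrt(806) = 299.64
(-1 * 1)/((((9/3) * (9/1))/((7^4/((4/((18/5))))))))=-80.03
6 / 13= 0.46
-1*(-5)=5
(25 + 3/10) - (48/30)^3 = 5301/250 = 21.20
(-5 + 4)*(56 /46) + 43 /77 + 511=903814 /1771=510.34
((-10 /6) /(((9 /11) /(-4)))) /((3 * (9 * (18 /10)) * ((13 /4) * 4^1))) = 1100 /85293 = 0.01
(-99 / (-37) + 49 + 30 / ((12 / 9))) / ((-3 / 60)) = -54890 / 37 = -1483.51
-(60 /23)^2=-3600 /529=-6.81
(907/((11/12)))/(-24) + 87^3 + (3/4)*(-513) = 28955389/44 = 658077.02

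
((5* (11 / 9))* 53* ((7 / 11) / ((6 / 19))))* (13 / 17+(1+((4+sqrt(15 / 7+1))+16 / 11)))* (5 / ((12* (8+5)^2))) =25175* sqrt(154) / 109512+4405625 / 379236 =14.47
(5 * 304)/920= 38/23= 1.65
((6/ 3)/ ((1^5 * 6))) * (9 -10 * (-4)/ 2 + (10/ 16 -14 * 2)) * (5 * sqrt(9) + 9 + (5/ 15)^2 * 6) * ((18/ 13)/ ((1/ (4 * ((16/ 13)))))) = 1184/ 13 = 91.08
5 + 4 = 9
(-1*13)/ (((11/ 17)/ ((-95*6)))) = 125970/ 11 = 11451.82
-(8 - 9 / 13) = -95 / 13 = -7.31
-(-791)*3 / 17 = 2373 / 17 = 139.59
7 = 7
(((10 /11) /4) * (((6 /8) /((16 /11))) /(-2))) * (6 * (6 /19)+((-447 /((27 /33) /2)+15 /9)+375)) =41.84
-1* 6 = -6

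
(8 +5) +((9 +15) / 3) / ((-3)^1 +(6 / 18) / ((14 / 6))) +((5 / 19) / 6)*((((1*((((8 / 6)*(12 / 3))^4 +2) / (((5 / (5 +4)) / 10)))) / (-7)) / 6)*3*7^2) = -5722412 / 2565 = -2230.96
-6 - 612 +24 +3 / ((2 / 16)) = -570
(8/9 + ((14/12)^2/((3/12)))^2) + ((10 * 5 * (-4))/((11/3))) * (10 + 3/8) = -477022/891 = -535.38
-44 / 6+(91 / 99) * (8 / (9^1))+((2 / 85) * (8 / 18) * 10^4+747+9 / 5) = 64136858 / 75735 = 846.86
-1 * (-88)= 88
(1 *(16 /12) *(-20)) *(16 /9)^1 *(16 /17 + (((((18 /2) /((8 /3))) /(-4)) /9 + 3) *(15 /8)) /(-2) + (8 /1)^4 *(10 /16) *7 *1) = -259933595 /306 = -849456.19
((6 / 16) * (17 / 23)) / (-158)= -51 / 29072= -0.00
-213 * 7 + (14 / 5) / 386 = -1438808 / 965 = -1490.99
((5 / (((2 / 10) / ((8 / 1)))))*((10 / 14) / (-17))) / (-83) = 1000 / 9877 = 0.10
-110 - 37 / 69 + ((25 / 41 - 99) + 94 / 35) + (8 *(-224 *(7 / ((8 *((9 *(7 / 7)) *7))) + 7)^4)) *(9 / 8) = -15026631888222491 / 3079762560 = -4879152.73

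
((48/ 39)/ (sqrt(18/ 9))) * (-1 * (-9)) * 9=648 * sqrt(2)/ 13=70.49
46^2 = 2116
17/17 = 1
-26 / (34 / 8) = -104 / 17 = -6.12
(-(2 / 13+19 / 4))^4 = 578.29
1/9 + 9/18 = 11/18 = 0.61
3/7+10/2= 38/7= 5.43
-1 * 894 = -894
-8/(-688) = 1/86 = 0.01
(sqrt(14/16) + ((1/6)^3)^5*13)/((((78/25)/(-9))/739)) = -55425*sqrt(14)/104-18475/313456656384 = -1994.05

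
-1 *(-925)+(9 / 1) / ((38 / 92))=17989 / 19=946.79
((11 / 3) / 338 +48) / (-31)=-48683 / 31434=-1.55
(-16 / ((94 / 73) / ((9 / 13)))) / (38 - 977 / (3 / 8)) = 7884 / 2352961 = 0.00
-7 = -7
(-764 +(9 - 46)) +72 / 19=-797.21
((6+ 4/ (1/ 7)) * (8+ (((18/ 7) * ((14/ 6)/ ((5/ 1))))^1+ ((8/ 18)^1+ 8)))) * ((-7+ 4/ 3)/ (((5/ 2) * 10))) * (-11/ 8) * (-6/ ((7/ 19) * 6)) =-23979197/ 47250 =-507.50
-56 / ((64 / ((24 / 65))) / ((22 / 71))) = -462 / 4615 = -0.10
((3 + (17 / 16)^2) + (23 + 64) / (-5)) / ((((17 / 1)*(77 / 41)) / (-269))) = 187349623 / 1675520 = 111.82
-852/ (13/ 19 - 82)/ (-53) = -5396/ 27295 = -0.20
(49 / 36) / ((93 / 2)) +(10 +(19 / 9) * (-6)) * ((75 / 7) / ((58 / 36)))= -6016453 / 339822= -17.70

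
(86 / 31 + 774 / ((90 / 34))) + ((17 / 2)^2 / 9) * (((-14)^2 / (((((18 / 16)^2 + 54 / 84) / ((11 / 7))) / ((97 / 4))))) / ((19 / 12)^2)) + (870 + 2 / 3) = 131066390564 / 9568305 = 13697.97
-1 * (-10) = 10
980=980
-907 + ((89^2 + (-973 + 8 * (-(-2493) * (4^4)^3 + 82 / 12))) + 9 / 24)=8030515248001 / 24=334604802000.04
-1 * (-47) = 47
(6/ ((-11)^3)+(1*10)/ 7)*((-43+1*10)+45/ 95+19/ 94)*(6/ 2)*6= -6893774172/ 8320081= -828.57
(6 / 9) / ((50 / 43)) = 43 / 75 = 0.57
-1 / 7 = -0.14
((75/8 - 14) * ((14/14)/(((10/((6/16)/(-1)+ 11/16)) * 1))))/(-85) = 37/21760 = 0.00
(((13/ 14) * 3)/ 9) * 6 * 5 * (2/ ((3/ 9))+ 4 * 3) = 1170/ 7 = 167.14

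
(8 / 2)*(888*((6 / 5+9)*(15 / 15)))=181152 / 5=36230.40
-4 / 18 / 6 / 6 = -1 / 162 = -0.01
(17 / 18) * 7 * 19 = 2261 / 18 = 125.61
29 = 29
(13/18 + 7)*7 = 973/18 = 54.06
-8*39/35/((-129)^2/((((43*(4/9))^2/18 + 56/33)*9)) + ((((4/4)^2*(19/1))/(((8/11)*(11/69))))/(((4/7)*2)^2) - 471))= 0.03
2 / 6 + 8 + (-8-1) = -2 / 3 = -0.67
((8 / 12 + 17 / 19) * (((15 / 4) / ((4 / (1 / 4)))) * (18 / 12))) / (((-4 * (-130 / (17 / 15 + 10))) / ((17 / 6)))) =252671 / 7587840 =0.03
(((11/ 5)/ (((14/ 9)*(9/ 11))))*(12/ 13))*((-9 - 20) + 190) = 16698/ 65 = 256.89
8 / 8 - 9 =-8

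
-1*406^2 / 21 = -7849.33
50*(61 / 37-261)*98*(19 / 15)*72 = -4288260480 / 37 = -115898931.89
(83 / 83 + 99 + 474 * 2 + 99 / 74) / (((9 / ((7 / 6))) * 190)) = 543557 / 759240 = 0.72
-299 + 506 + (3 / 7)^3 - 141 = 22665 / 343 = 66.08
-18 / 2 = -9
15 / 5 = 3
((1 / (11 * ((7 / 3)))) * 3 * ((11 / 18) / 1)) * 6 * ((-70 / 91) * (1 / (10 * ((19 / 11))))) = -33 / 1729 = -0.02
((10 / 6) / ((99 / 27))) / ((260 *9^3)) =0.00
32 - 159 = -127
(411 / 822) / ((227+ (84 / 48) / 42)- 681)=-12 / 10895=-0.00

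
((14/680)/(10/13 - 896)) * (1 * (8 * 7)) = -637/494615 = -0.00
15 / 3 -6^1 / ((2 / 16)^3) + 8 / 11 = -33729 / 11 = -3066.27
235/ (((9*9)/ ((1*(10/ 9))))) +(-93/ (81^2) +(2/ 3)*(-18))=-19225/ 2187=-8.79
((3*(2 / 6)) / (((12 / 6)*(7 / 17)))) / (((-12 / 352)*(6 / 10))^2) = 2902.29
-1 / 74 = -0.01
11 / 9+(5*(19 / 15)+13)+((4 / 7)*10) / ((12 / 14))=245 / 9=27.22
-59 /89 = -0.66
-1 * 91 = -91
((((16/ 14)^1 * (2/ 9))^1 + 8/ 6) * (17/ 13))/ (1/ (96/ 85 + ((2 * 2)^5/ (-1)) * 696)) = -403864960/ 273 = -1479358.83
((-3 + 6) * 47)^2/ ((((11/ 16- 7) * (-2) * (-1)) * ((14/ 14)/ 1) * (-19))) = 159048/ 1919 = 82.88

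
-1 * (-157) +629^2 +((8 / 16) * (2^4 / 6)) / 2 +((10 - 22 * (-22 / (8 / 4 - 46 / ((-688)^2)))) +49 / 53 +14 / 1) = 29807120593703 / 75258039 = 396065.60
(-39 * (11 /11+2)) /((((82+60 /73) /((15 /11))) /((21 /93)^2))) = -6277635 /63912266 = -0.10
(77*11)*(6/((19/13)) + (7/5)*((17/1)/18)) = 7861007/1710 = 4597.08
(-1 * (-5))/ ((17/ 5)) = 25/ 17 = 1.47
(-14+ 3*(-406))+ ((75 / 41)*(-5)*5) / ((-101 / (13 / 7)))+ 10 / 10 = -35658622 / 28987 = -1230.16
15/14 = 1.07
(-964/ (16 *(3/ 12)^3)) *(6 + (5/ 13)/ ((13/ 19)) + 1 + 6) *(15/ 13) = -132569280/ 2197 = -60341.05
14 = 14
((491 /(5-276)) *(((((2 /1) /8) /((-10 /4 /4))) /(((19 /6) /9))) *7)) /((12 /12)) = 371196 /25745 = 14.42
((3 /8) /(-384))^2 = 0.00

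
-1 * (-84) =84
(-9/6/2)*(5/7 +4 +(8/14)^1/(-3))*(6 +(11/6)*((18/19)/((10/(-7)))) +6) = -2049/56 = -36.59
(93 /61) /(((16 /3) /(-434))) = -60543 /488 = -124.06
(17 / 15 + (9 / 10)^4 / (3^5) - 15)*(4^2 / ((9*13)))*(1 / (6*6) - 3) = 44503333 / 7897500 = 5.64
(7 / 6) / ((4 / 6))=7 / 4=1.75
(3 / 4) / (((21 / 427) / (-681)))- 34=-41677 / 4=-10419.25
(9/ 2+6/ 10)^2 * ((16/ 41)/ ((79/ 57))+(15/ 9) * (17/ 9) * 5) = 404946511/ 971700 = 416.74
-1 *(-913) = 913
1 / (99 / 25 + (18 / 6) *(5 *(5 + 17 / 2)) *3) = 50 / 30573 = 0.00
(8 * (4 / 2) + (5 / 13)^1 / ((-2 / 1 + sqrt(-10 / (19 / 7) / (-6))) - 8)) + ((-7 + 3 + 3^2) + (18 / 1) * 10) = 200.96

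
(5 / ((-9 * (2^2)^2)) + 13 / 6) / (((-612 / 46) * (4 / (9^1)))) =-7061 / 19584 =-0.36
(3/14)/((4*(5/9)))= 27/280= 0.10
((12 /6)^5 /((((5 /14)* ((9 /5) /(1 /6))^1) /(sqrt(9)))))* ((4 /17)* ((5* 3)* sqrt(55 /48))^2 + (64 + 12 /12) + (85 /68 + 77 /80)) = 2434726 /765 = 3182.65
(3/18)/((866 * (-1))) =-1/5196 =-0.00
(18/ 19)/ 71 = 18/ 1349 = 0.01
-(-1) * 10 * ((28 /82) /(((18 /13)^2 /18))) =11830 /369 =32.06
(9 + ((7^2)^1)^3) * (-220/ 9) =-25884760/ 9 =-2876084.44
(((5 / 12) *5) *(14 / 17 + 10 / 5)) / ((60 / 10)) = 50 / 51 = 0.98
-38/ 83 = -0.46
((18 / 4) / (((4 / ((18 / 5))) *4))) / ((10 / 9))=729 / 800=0.91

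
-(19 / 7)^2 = -361 / 49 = -7.37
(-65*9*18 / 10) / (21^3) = -39 / 343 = -0.11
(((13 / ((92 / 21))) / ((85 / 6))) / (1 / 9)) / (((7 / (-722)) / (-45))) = 3421197 / 391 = 8749.86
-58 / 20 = -29 / 10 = -2.90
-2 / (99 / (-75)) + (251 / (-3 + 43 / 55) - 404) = -2075969 / 4026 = -515.64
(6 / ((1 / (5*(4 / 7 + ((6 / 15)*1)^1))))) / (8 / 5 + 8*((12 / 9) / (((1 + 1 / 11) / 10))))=2295 / 7826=0.29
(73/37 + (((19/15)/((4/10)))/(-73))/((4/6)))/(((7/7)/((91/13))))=144291/10804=13.36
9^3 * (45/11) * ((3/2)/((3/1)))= 32805/22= 1491.14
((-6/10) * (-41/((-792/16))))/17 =-82/2805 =-0.03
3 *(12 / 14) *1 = 18 / 7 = 2.57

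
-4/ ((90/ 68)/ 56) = -7616/ 45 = -169.24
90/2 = 45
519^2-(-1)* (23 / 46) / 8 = 4309777 / 16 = 269361.06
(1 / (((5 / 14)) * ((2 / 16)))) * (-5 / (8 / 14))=-196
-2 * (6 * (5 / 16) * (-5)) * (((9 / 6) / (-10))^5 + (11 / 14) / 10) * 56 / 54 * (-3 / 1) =-4.58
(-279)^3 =-21717639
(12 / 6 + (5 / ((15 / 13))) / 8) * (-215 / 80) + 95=33857 / 384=88.17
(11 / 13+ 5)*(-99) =-7524 / 13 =-578.77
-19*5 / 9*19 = -200.56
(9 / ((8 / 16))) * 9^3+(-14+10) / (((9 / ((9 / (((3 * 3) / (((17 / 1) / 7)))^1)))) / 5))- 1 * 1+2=826409 / 63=13117.60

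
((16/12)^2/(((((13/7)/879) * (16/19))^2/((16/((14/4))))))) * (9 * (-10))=-39049276140/169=-231060805.56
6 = 6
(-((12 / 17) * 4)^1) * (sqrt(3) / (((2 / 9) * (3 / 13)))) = -936 * sqrt(3) / 17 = -95.36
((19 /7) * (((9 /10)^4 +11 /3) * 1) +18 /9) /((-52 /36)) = -8651931 /910000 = -9.51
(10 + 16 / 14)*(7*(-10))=-780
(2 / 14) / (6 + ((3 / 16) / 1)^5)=1048576 / 44041893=0.02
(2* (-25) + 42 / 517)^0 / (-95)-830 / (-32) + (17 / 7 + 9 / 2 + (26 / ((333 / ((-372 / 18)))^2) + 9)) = 445516163503 / 10618730640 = 41.96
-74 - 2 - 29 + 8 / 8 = -104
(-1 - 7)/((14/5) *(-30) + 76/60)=120/1241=0.10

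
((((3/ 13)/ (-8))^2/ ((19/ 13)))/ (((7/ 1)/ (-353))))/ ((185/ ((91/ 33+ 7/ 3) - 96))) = 79425/ 5629624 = 0.01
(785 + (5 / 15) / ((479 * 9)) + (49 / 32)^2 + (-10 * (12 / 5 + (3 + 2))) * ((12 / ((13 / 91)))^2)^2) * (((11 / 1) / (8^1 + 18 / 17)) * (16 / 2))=-35789830687.51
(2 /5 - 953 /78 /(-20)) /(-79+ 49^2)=1577 /3622320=0.00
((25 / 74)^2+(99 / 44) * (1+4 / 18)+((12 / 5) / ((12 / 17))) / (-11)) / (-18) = -96191 / 677655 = -0.14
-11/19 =-0.58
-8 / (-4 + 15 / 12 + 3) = -32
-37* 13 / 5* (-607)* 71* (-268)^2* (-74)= -110177629443232 / 5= -22035525888646.40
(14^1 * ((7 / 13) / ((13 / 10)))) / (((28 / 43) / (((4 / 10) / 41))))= 602 / 6929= 0.09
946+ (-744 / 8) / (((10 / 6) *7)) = 32831 / 35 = 938.03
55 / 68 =0.81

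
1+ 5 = 6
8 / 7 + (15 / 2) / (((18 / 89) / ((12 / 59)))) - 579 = -235540 / 413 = -570.31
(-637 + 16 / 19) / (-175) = 12087 / 3325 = 3.64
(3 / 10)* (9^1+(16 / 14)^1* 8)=5.44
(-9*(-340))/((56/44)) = 16830/7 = 2404.29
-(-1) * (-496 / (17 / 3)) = -1488 / 17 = -87.53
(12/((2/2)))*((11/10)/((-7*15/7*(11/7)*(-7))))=2/25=0.08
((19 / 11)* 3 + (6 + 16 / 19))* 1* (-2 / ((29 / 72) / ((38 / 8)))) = -90468 / 319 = -283.60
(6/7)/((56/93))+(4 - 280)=-53817/196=-274.58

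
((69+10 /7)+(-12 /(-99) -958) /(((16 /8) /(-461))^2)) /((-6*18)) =471224.71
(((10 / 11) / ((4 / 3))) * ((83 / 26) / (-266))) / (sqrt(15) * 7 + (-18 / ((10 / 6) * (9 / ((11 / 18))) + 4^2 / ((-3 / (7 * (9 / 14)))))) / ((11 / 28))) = 415 * sqrt(15) / 45797752 + 1245 / 11449438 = 0.00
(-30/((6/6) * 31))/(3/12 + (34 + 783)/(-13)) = 0.02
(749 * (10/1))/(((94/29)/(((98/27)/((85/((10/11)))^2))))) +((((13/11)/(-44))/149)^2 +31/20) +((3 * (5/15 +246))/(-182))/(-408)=2.52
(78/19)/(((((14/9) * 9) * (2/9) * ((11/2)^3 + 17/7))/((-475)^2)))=5557500/3151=1763.73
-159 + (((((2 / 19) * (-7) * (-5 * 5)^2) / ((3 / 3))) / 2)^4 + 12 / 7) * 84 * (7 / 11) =215421752833119639 / 1433531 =150273522395.48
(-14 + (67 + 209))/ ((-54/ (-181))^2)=4291691/ 1458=2943.55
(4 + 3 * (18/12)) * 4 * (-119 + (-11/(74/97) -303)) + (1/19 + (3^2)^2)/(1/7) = -10032425/703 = -14270.87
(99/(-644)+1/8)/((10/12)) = -111/3220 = -0.03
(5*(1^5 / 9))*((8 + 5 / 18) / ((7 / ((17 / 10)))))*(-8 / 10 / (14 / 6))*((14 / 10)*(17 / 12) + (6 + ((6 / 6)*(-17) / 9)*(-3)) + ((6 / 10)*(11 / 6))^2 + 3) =-2261969 / 330750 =-6.84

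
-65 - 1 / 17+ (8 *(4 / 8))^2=-834 / 17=-49.06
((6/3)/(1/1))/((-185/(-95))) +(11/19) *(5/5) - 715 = -501516/703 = -713.39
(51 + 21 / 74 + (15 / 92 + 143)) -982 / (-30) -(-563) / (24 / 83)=74010511 / 34040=2174.22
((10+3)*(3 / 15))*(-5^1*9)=-117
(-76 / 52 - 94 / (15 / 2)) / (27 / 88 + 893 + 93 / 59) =-14168968 / 906015435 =-0.02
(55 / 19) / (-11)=-5 / 19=-0.26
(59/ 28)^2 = 3481/ 784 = 4.44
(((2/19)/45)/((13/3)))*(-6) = -0.00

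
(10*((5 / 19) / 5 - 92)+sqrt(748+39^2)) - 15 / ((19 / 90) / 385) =-537220 / 19+sqrt(2269) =-28227.10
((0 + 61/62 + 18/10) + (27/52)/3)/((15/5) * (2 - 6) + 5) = -23833/56420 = -0.42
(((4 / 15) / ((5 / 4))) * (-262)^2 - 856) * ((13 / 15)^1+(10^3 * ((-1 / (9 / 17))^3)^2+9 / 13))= 1622504871736511552 / 2590774875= 626262392.53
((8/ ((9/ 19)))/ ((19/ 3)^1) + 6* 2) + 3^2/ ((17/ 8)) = 964/ 51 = 18.90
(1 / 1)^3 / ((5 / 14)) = 14 / 5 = 2.80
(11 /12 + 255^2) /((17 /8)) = 30600.43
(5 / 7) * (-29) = -145 / 7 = -20.71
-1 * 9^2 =-81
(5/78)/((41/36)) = 30/533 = 0.06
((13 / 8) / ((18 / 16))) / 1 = 13 / 9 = 1.44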